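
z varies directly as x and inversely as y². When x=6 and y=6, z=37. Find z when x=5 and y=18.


z = k·x/y²
Solve for k using the known point: k = z·y²/x = 37×36/6 = 1332/6 = 222.0000
Now evaluate at x=5, y=18:
z = k × 5 / 324 = (1332 × 5) / (6 × 324) = 6660/1944
≈ 3.4259

3.4259


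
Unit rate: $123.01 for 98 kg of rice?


Unit rate = total / quantity
= 123.01 / 98
= $1.26 per unit

$1.26 per unit


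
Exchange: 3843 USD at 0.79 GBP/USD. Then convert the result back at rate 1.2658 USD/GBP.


Amount × rate = 3843 × 0.79 = 3035.97 GBP
Round-trip: 3035.97 × 1.2658 = 3842.93 USD
= 3035.97 GBP, then 3842.93 USD

3035.97 GBP, then 3842.93 USD


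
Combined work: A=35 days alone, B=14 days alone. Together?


Rate of A = 1/35 per day
Rate of B = 1/14 per day
Combined rate = 1/35 + 1/14 = 49/490 = 0.1000 per day
Days = 1 / combined rate = 490/49
= 10.00 days

10.00 days


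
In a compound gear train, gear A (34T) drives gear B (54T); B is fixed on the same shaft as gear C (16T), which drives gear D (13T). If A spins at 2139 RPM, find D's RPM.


Stage 1: RPM_B = RPM_A × t_A/t_B = 2139 × 34/54 = 72726/54 ≈ 1346.78
B and C share a shaft → RPM_C = RPM_B
Stage 2: RPM_D = RPM_C × t_C/t_D = RPM_A × (t_A×t_C)/(t_B×t_D)
Overall ratio = (34×16)/(54×13) = 544/702
RPM_D = 2139 × 544/702 = 1163616/702
≈ 1657.57 RPM

1657.57 RPM


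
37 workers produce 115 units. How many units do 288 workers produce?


Direct proportion: y/x = constant
k = 115/37 ≈ 3.1081
y₂ = k × 288 = 115 × 288 / 37 = 33120/37
≈ 895.14

895.14


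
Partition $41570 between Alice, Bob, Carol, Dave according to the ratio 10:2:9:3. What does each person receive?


Total parts = 10 + 2 + 9 + 3 = 24
Alice: 41570 × 10/24 = 17320.83
Bob: 41570 × 2/24 = 3464.17
Carol: 41570 × 9/24 = 15588.75
Dave: 41570 × 3/24 = 5196.25
= Alice: $17320.83, Bob: $3464.17, Carol: $15588.75, Dave: $5196.25

Alice: $17320.83, Bob: $3464.17, Carol: $15588.75, Dave: $5196.25


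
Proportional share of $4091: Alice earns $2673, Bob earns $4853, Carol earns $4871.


Total income = 2673 + 4853 + 4871 = $12397
Alice: $4091 × 2673/12397 = $882.09
Bob: $4091 × 4853/12397 = $1601.49
Carol: $4091 × 4871/12397 = $1607.43
= Alice: $882.09, Bob: $1601.49, Carol: $1607.43

Alice: $882.09, Bob: $1601.49, Carol: $1607.43


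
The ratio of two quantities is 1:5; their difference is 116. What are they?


Let A = 1k, B = 5k.
5k - 1k = 116
4k = 116 → k = 116/4 = 29
A = 1×29 = 29, B = 5×29 = 145
= A = 29, B = 145

A = 29, B = 145


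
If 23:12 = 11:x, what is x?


Cross multiply: 23 × x = 12 × 11
23x = 132
x = 132 / 23
= 5.74

5.74


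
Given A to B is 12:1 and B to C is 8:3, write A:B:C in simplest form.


Match B: multiply A:B by 8 → 96:8
Multiply B:C by 1 → 8:3
Combined: 96:8:3
GCD = 1
= 96:8:3

96:8:3


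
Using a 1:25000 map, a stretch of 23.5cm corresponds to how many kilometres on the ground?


Real distance = map distance × scale
= 23.5cm × 25000
= 587500 cm = 5875.0 m
= 5.875 km

5.875 km


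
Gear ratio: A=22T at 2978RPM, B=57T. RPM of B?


Gear ratio = 22:57 = 22:57
RPM_B = RPM_A × (teeth_A / teeth_B)
= 2978 × (22/57)
= 1149.4 RPM

1149.4 RPM


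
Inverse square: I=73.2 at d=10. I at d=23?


I₁d₁² = I₂d₂²
I₂ = I₁ × (d₁/d₂)²
= 73.2 × (10/23)²
= 73.2 × 100/529
= 7320/529
≈ 13.8374

13.8374


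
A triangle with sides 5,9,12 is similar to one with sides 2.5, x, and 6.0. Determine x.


Scale factor = 2.5/5 = 0.5
Missing side = 9 × 0.5
= 4.5

4.5


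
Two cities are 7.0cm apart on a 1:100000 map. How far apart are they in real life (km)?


Real distance = map distance × scale
= 7.0cm × 100000
= 700000 cm = 7000.0 m
= 7.000 km

7.000 km


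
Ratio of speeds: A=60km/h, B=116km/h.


Ratio = 60:116
GCD = 4
Simplified = 15:29
Time ratio (same distance) = 29:15
Speed ratio = 15:29

15:29


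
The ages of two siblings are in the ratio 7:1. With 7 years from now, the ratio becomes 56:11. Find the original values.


Let A = 7k, B = 1k.
(7k + 7) / (1k + 7) = 56/11
Cross-multiply: 11(7k + 7) = 56(1k + 7)
77k + 77 = 56k + 392
77k - 56k = 392 - 77
21k = 315
k = 315/21 = 15
A = 7×15 = 105, B = 1×15 = 15
= A = 105, B = 15

A = 105, B = 15


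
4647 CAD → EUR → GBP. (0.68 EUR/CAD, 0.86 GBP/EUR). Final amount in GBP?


Step 1: 4647 CAD × 0.68 = 3159.96 EUR
Step 2: 3159.96 EUR × 0.86 = 2717.57 GBP
Implied rate CAD→GBP = 0.68 × 0.86 = 0.5848
= 2717.57 GBP

2717.57 GBP


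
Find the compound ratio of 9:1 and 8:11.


Compound ratio = (9×8) : (1×11)
= 72:11
GCD = 1
= 72:11

72:11


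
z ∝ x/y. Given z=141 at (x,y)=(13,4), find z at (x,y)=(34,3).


z = k·x/y
Solve for k using the known point: k = z·y/x = 141×4/13 = 564/13 ≈ 43.3846
Now evaluate at x=34, y=3:
z = k × 34 / 3 = (564 × 34) / (13 × 3) = 19176/39
≈ 491.6923

491.6923


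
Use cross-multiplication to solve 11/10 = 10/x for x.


Cross multiply: 11 × x = 10 × 10
11x = 100
x = 100 / 11
= 9.09

9.09


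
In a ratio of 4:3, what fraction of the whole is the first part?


Total parts = 4 + 3 = 7
First part: 4/7 = 4/7
= 4/7

4/7


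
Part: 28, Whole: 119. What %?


Percentage = (part / whole) × 100
= (28 / 119) × 100
≈ 23.53%

23.53%


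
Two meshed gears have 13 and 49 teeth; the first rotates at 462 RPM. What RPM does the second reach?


Gear ratio = 13:49 = 13:49
RPM_B = RPM_A × (teeth_A / teeth_B)
= 462 × (13/49)
= 122.6 RPM

122.6 RPM


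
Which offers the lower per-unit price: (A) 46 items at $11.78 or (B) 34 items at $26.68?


Deal A: $11.78/46 = $0.2561/unit
Deal B: $26.68/34 = $0.7847/unit
A is cheaper per unit
= Deal A

Deal A


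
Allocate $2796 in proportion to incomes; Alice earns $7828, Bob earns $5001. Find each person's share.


Total income = 7828 + 5001 = $12829
Alice: $2796 × 7828/12829 = $1706.06
Bob: $2796 × 5001/12829 = $1089.94
= Alice: $1706.06, Bob: $1089.94

Alice: $1706.06, Bob: $1089.94


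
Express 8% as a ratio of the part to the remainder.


8% means 8 parts out of 100; remainder = 92
Part : remainder = 8:92
GCD = 4
= 2:23

2:23


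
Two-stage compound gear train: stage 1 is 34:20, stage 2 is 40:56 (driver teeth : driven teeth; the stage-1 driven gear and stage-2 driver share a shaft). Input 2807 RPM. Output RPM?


Stage 1: RPM_B = RPM_A × t_A/t_B = 2807 × 34/20 = 95438/20 = 4771.90
B and C share a shaft → RPM_C = RPM_B
Stage 2: RPM_D = RPM_C × t_C/t_D = RPM_A × (t_A×t_C)/(t_B×t_D)
Overall ratio = (34×40)/(20×56) = 1360/1120
RPM_D = 2807 × 1360/1120 = 3817520/1120
= 3408.50 RPM

3408.50 RPM


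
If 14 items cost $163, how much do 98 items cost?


Direct proportion: y/x = constant
k = 163/14 ≈ 11.6429
y₂ = k × 98 = 163 × 98 / 14 = 15974/14
= 1141.00

1141.00


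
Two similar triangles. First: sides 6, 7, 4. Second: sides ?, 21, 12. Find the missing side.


Scale factor = 21/7 = 3
Missing side = 6 × 3
= 18.0

18.0


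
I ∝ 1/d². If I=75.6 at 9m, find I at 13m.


I₁d₁² = I₂d₂²
I₂ = I₁ × (d₁/d₂)²
= 75.6 × (9/13)²
= 75.6 × 81/169
= 6123.6/169
≈ 36.2343

36.2343


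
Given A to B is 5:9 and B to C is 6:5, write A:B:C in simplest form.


Match B: multiply A:B by 6 → 30:54
Multiply B:C by 9 → 54:45
Combined: 30:54:45
GCD = 3
= 10:18:15

10:18:15


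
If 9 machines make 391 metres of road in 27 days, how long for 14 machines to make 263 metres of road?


Days ∝ work / workers, so d₂ = d₁ × (m₁/m₂) × (w₂/w₁)
Workers factor (inverse): 9/14 ≈ 0.6429
Work factor (direct): 263/391 ≈ 0.6726
d₂ = 27 × 9/14 × 263/391 = (27 × 9 × 263) / (14 × 391) = 63909/5474
≈ 11.68 days

11.68 days


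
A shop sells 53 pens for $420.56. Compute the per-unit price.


Unit rate = total / quantity
= 420.56 / 53
= $7.94 per unit

$7.94 per unit


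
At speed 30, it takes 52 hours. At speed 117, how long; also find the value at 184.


Inverse proportion: x × y = constant
k = 30 × 52 = 1560
At x=117: k/117 = 13.33
At x=184: k/184 = 8.48
= 13.33 and 8.48

13.33 and 8.48


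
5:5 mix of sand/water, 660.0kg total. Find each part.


Total parts = 5 + 5 = 10
sand: 660.0 × 5/10 = 330.0kg
water: 660.0 × 5/10 = 330.0kg
= 330.0kg and 330.0kg

330.0kg and 330.0kg


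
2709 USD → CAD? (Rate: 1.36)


Amount × rate = 2709 × 1.36
= 3684.24 CAD

3684.24 CAD


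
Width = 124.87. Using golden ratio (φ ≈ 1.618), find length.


φ = (1 + √5) / 2 ≈ 1.618
Length = width × φ = 124.87 × 1.618 = 202.03966
≈ 202.04

202.04


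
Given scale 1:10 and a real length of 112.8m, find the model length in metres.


Model size = real / scale
= 112.8 / 10
= 11.2800 m

11.2800 m


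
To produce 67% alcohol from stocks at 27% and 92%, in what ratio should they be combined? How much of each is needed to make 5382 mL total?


Let x parts of 27% mix with y parts of 92%.
27x + 92y = 67(x + y)
27x + 92y = 67x + 67y
x(27 - 67) = y(67 - 92)
x/y = (92 - 67)/(67 - 27) = 25/40
Simplify: 5:8
Total parts = 13; one part = 5382/13 = 414.00 mL
27% solution: 5×414.00 = 2070.00 mL
92% solution: 8×414.00 = 3312.00 mL
= ratio 5:8; 2070.00 mL and 3312.00 mL

ratio 5:8; 2070.00 mL and 3312.00 mL


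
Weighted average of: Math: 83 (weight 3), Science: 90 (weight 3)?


Numerator = 83×3 + 90×3
= 249 + 270
= 519
Total weight = 6
Weighted avg = 519/6
= 86.50

86.50


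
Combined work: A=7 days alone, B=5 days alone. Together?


Rate of A = 1/7 per day
Rate of B = 1/5 per day
Combined rate = 1/7 + 1/5 = 12/35 ≈ 0.3429 per day
Days = 1 / combined rate = 35/12
≈ 2.92 days

2.92 days


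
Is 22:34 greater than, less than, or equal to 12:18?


22/34 = 0.6471
12/18 = 0.6667
0.6471 < 0.6667, so 22:34 is less
= less than

less than


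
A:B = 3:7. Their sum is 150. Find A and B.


Let A = 3k, B = 7k.
3k + 7k = 150
10k = 150 → k = 150/10 = 15
A = 3×15 = 45, B = 7×15 = 105
= A = 45, B = 105

A = 45, B = 105


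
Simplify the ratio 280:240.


GCD(280, 240) = 40
280/40 : 240/40
= 7:6

7:6


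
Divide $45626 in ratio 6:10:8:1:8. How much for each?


Total parts = 6 + 10 + 8 + 1 + 8 = 33
Part 1: 45626 × 6/33 = 8295.64
Part 2: 45626 × 10/33 = 13826.06
Part 3: 45626 × 8/33 = 11060.85
Part 4: 45626 × 1/33 = 1382.61
Part 5: 45626 × 8/33 = 11060.85
= Part 1: $8295.64, Part 2: $13826.06, Part 3: $11060.85, Part 4: $1382.61, Part 5: $11060.85

Part 1: $8295.64, Part 2: $13826.06, Part 3: $11060.85, Part 4: $1382.61, Part 5: $11060.85


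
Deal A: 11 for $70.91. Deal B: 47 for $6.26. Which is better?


Deal A: $70.91/11 = $6.4464/unit
Deal B: $6.26/47 = $0.1332/unit
B is cheaper per unit
= Deal B

Deal B


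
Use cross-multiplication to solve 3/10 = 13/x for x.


Cross multiply: 3 × x = 10 × 13
3x = 130
x = 130 / 3
= 43.33

43.33


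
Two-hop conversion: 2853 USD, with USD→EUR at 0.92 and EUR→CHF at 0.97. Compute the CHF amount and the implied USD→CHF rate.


Step 1: 2853 USD × 0.92 = 2624.76 EUR
Step 2: 2624.76 EUR × 0.97 = 2546.02 CHF
Implied rate USD→CHF = 0.92 × 0.97 = 0.8924
= 2546.02 CHF; implied rate 0.8924 CHF/USD

2546.02 CHF; implied rate 0.8924 CHF/USD


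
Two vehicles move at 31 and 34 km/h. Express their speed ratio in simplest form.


Ratio = 31:34
GCD = 1
Simplified = 31:34
Time ratio (same distance) = 34:31
Speed ratio = 31:34

31:34


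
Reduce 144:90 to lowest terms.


GCD(144, 90) = 18
144/18 : 90/18
= 8:5

8:5


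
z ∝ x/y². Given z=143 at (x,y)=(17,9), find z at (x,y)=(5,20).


z = k·x/y²
Solve for k using the known point: k = z·y²/x = 143×81/17 = 11583/17 ≈ 681.3529
Now evaluate at x=5, y=20:
z = k × 5 / 400 = (11583 × 5) / (17 × 400) = 57915/6800
≈ 8.5169

8.5169


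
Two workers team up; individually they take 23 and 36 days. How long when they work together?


Rate of A = 1/23 per day
Rate of B = 1/36 per day
Combined rate = 1/23 + 1/36 = 59/828 ≈ 0.0713 per day
Days = 1 / combined rate = 828/59
≈ 14.03 days

14.03 days


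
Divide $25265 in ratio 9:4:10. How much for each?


Total parts = 9 + 4 + 10 = 23
Part 1: 25265 × 9/23 = 9886.30
Part 2: 25265 × 4/23 = 4393.91
Part 3: 25265 × 10/23 = 10984.78
= Part 1: $9886.30, Part 2: $4393.91, Part 3: $10984.78

Part 1: $9886.30, Part 2: $4393.91, Part 3: $10984.78


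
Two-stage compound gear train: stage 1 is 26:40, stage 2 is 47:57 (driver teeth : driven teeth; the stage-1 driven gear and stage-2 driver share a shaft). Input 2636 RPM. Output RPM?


Stage 1: RPM_B = RPM_A × t_A/t_B = 2636 × 26/40 = 68536/40 = 1713.40
B and C share a shaft → RPM_C = RPM_B
Stage 2: RPM_D = RPM_C × t_C/t_D = RPM_A × (t_A×t_C)/(t_B×t_D)
Overall ratio = (26×47)/(40×57) = 1222/2280
RPM_D = 2636 × 1222/2280 = 3221192/2280
≈ 1412.80 RPM

1412.80 RPM


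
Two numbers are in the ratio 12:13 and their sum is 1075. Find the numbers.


Let A = 12k, B = 13k.
12k + 13k = 1075
25k = 1075 → k = 1075/25 = 43
A = 12×43 = 516, B = 13×43 = 559
= A = 516, B = 559

A = 516, B = 559


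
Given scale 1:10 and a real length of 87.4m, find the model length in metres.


Model size = real / scale
= 87.4 / 10
= 8.7400 m

8.7400 m


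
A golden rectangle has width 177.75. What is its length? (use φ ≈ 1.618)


φ = (1 + √5) / 2 ≈ 1.618
Length = width × φ = 177.75 × 1.618 = 287.5995
≈ 287.60

287.60


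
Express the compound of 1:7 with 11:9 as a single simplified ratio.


Compound ratio = (1×11) : (7×9)
= 11:63
GCD = 1
= 11:63

11:63


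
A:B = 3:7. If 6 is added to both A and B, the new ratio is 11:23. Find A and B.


Let A = 3k, B = 7k.
(3k + 6) / (7k + 6) = 11/23
Cross-multiply: 23(3k + 6) = 11(7k + 6)
69k + 138 = 77k + 66
69k - 77k = 66 - 138
-8k = -72
k = -72/-8 = 9
A = 3×9 = 27, B = 7×9 = 63
= A = 27, B = 63

A = 27, B = 63


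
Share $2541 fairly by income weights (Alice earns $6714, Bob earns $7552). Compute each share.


Total income = 6714 + 7552 = $14266
Alice: $2541 × 6714/14266 = $1195.87
Bob: $2541 × 7552/14266 = $1345.13
= Alice: $1195.87, Bob: $1345.13

Alice: $1195.87, Bob: $1345.13


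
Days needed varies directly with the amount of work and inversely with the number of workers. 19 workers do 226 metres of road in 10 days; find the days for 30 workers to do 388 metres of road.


Days ∝ work / workers, so d₂ = d₁ × (m₁/m₂) × (w₂/w₁)
Workers factor (inverse): 19/30 ≈ 0.6333
Work factor (direct): 388/226 ≈ 1.7168
d₂ = 10 × 19/30 × 388/226 = (10 × 19 × 388) / (30 × 226) = 73720/6780
≈ 10.87 days

10.87 days


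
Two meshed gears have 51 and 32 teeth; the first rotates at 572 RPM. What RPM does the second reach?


Gear ratio = 51:32 = 51:32
RPM_B = RPM_A × (teeth_A / teeth_B)
= 572 × (51/32)
= 911.6 RPM

911.6 RPM


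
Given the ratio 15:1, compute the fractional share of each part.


Total parts = 15 + 1 = 16
First part: 15/16 = 15/16
Second part: 1/16 = 1/16
= 15/16 and 1/16

15/16 and 1/16


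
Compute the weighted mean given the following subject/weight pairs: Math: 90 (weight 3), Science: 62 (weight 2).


Numerator = 90×3 + 62×2
= 270 + 124
= 394
Total weight = 5
Weighted avg = 394/5
= 78.80

78.80


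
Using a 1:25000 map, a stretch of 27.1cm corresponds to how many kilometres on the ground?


Real distance = map distance × scale
= 27.1cm × 25000
= 677500 cm = 6775.0 m
= 6.775 km

6.775 km


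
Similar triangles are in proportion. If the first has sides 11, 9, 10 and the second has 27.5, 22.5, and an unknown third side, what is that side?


Scale factor = 27.5/11 = 2.5
Missing side = 10 × 2.5
= 25.0

25.0


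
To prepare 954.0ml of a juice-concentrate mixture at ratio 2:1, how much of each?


Total parts = 2 + 1 = 3
juice: 954.0 × 2/3 = 636.0ml
concentrate: 954.0 × 1/3 = 318.0ml
= 636.0ml and 318.0ml

636.0ml and 318.0ml


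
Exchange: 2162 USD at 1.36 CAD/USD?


Amount × rate = 2162 × 1.36
= 2940.32 CAD

2940.32 CAD


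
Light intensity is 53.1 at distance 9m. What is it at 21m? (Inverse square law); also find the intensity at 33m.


I₁d₁² = I₂d₂²
I at 21m = 53.1 × (9/21)² = 53.1 × 81/441 = 4301.1/441 ≈ 9.7531
I at 33m = 53.1 × (9/33)² = 53.1 × 81/1089 = 4301.1/1089 ≈ 3.9496
= 9.7531 and 3.9496

9.7531 and 3.9496


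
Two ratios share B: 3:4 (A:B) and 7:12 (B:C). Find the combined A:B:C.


Match B: multiply A:B by 7 → 21:28
Multiply B:C by 4 → 28:48
Combined: 21:28:48
GCD = 1
= 21:28:48

21:28:48


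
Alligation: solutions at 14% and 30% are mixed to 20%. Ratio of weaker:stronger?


Let x parts of 14% mix with y parts of 30%.
14x + 30y = 20(x + y)
14x + 30y = 20x + 20y
x(14 - 20) = y(20 - 30)
x/y = (30 - 20)/(20 - 14) = 10/6
Simplify: 5:3
= 5:3

5:3


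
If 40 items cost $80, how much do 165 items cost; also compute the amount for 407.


Direct proportion: y/x = constant
k = 80/40 = 2.0000
y at x=165: k × 165 = 80 × 165 / 40 = 13200/40 = 330.00
y at x=407: k × 407 = 80 × 407 / 40 = 32560/40 = 814.00
= 330.00 and 814.00

330.00 and 814.00


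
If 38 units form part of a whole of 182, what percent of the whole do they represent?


Percentage = (part / whole) × 100
= (38 / 182) × 100
≈ 20.88%

20.88%


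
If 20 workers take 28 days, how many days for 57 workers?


Inverse proportion: x × y = constant
k = 20 × 28 = 560
y₂ = k / 57 = 560 / 57
= 9.82

9.82


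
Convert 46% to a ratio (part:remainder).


46% means 46 parts out of 100; remainder = 54
Part : remainder = 46:54
GCD = 2
= 23:27

23:27


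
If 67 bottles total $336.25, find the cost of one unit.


Unit rate = total / quantity
= 336.25 / 67
= $5.02 per unit

$5.02 per unit


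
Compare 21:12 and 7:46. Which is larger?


21/12 = 1.7500
7/46 = 0.1522
1.7500 > 0.1522, so 21:12 is greater
= 21:12

21:12


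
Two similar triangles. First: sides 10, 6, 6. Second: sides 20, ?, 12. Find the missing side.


Scale factor = 20/10 = 2
Missing side = 6 × 2
= 12.0

12.0


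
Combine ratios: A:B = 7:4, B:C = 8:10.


Match B: multiply A:B by 8 → 56:32
Multiply B:C by 4 → 32:40
Combined: 56:32:40
GCD = 8
= 7:4:5

7:4:5


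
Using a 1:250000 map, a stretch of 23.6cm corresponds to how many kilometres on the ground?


Real distance = map distance × scale
= 23.6cm × 250000
= 5900000 cm = 59000.0 m
= 59.000 km

59.000 km


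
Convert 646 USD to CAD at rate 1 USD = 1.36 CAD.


Amount × rate = 646 × 1.36
= 878.56 CAD

878.56 CAD


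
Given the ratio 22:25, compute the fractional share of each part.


Total parts = 22 + 25 = 47
First part: 22/47 = 22/47
Second part: 25/47 = 25/47
= 22/47 and 25/47

22/47 and 25/47


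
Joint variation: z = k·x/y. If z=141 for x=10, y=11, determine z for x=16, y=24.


z = k·x/y
Solve for k using the known point: k = z·y/x = 141×11/10 = 1551/10 = 155.1000
Now evaluate at x=16, y=24:
z = k × 16 / 24 = (1551 × 16) / (10 × 24) = 24816/240
= 103.4000

103.4000


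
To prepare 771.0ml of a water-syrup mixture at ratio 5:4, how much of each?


Total parts = 5 + 4 = 9
water: 771.0 × 5/9 = 428.3ml
syrup: 771.0 × 4/9 = 342.7ml
= 428.3ml and 342.7ml

428.3ml and 342.7ml


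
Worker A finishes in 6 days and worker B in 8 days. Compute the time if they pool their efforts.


Rate of A = 1/6 per day
Rate of B = 1/8 per day
Combined rate = 1/6 + 1/8 = 14/48 ≈ 0.2917 per day
Days = 1 / combined rate = 48/14
≈ 3.43 days

3.43 days


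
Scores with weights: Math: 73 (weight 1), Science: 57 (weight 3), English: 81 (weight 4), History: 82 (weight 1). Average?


Numerator = 73×1 + 57×3 + 81×4 + 82×1
= 73 + 171 + 324 + 82
= 650
Total weight = 9
Weighted avg = 650/9
= 72.22

72.22


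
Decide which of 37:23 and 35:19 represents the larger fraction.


37/23 = 1.6087
35/19 = 1.8421
1.6087 < 1.8421, so 37:23 is less
= 35:19

35:19


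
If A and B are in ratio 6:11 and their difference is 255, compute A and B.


Let A = 6k, B = 11k.
11k - 6k = 255
5k = 255 → k = 255/5 = 51
A = 6×51 = 306, B = 11×51 = 561
= A = 306, B = 561

A = 306, B = 561


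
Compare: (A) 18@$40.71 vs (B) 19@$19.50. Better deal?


Deal A: $40.71/18 = $2.2617/unit
Deal B: $19.50/19 = $1.0263/unit
B is cheaper per unit
= Deal B

Deal B


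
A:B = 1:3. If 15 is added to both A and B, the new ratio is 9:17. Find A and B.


Let A = 1k, B = 3k.
(1k + 15) / (3k + 15) = 9/17
Cross-multiply: 17(1k + 15) = 9(3k + 15)
17k + 255 = 27k + 135
17k - 27k = 135 - 255
-10k = -120
k = -120/-10 = 12
A = 1×12 = 12, B = 3×12 = 36
= A = 12, B = 36

A = 12, B = 36


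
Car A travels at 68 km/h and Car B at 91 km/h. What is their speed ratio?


Ratio = 68:91
GCD = 1
Simplified = 68:91
Time ratio (same distance) = 91:68
Speed ratio = 68:91

68:91


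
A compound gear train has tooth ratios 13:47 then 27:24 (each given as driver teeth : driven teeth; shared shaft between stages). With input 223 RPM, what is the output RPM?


Stage 1: RPM_B = RPM_A × t_A/t_B = 223 × 13/47 = 2899/47 ≈ 61.68
B and C share a shaft → RPM_C = RPM_B
Stage 2: RPM_D = RPM_C × t_C/t_D = RPM_A × (t_A×t_C)/(t_B×t_D)
Overall ratio = (13×27)/(47×24) = 351/1128
RPM_D = 223 × 351/1128 = 78273/1128
≈ 69.39 RPM

69.39 RPM


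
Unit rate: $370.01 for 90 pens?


Unit rate = total / quantity
= 370.01 / 90
= $4.11 per unit

$4.11 per unit


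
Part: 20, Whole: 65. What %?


Percentage = (part / whole) × 100
= (20 / 65) × 100
≈ 30.77%

30.77%


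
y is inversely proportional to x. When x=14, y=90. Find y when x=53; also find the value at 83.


Inverse proportion: x × y = constant
k = 14 × 90 = 1260
At x=53: k/53 = 23.77
At x=83: k/83 = 15.18
= 23.77 and 15.18

23.77 and 15.18


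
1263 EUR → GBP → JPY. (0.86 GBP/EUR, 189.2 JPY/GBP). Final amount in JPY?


Step 1: 1263 EUR × 0.86 = 1086.18 GBP
Step 2: 1086.18 GBP × 189.2 = 205505.26 JPY
Implied rate EUR→JPY = 0.86 × 189.2 = 162.7120
= 205505.26 JPY

205505.26 JPY


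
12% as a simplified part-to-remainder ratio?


12% means 12 parts out of 100; remainder = 88
Part : remainder = 12:88
GCD = 4
= 3:22

3:22


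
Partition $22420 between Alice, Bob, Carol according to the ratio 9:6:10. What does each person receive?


Total parts = 9 + 6 + 10 = 25
Alice: 22420 × 9/25 = 8071.20
Bob: 22420 × 6/25 = 5380.80
Carol: 22420 × 10/25 = 8968.00
= Alice: $8071.20, Bob: $5380.80, Carol: $8968.00

Alice: $8071.20, Bob: $5380.80, Carol: $8968.00


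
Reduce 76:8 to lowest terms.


GCD(76, 8) = 4
76/4 : 8/4
= 19:2

19:2


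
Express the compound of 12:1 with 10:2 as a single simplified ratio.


Compound ratio = (12×10) : (1×2)
= 120:2
GCD = 2
= 60:1

60:1


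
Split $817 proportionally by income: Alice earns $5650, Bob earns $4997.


Total income = 5650 + 4997 = $10647
Alice: $817 × 5650/10647 = $433.55
Bob: $817 × 4997/10647 = $383.45
= Alice: $433.55, Bob: $383.45

Alice: $433.55, Bob: $383.45


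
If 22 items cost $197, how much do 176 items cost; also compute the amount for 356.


Direct proportion: y/x = constant
k = 197/22 ≈ 8.9545
y at x=176: k × 176 = 197 × 176 / 22 = 34672/22 = 1576.00
y at x=356: k × 356 = 197 × 356 / 22 = 70132/22 ≈ 3187.82
= 1576.00 and 3187.82

1576.00 and 3187.82


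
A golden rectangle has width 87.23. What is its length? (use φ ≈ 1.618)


φ = (1 + √5) / 2 ≈ 1.618
Length = width × φ = 87.23 × 1.618 = 141.13814
≈ 141.14

141.14


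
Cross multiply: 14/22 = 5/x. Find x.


Cross multiply: 14 × x = 22 × 5
14x = 110
x = 110 / 14
= 7.86

7.86


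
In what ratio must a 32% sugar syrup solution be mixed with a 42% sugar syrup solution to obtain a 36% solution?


Let x parts of 32% mix with y parts of 42%.
32x + 42y = 36(x + y)
32x + 42y = 36x + 36y
x(32 - 36) = y(36 - 42)
x/y = (42 - 36)/(36 - 32) = 6/4
Simplify: 3:2
= 3:2

3:2


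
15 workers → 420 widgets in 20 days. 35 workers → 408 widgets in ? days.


Days ∝ work / workers, so d₂ = d₁ × (m₁/m₂) × (w₂/w₁)
Workers factor (inverse): 15/35 ≈ 0.4286
Work factor (direct): 408/420 ≈ 0.9714
d₂ = 20 × 15/35 × 408/420 = (20 × 15 × 408) / (35 × 420) = 122400/14700
≈ 8.33 days

8.33 days


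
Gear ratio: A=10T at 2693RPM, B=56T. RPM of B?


Gear ratio = 10:56 = 5:28
RPM_B = RPM_A × (teeth_A / teeth_B)
= 2693 × (10/56)
= 480.9 RPM

480.9 RPM


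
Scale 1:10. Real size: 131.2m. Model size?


Model size = real / scale
= 131.2 / 10
= 13.1200 m

13.1200 m


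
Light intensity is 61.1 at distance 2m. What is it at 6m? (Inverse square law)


I₁d₁² = I₂d₂²
I₂ = I₁ × (d₁/d₂)²
= 61.1 × (2/6)²
= 61.1 × 4/36
= 244.4/36
≈ 6.7889

6.7889


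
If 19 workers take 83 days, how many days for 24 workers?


Inverse proportion: x × y = constant
k = 19 × 83 = 1577
y₂ = k / 24 = 1577 / 24
= 65.71

65.71


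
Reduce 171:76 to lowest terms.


GCD(171, 76) = 19
171/19 : 76/19
= 9:4

9:4


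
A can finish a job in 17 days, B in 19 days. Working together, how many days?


Rate of A = 1/17 per day
Rate of B = 1/19 per day
Combined rate = 1/17 + 1/19 = 36/323 ≈ 0.1115 per day
Days = 1 / combined rate = 323/36
≈ 8.97 days

8.97 days


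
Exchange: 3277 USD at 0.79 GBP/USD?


Amount × rate = 3277 × 0.79
= 2588.83 GBP

2588.83 GBP


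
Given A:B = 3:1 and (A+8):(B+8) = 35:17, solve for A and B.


Let A = 3k, B = 1k.
(3k + 8) / (1k + 8) = 35/17
Cross-multiply: 17(3k + 8) = 35(1k + 8)
51k + 136 = 35k + 280
51k - 35k = 280 - 136
16k = 144
k = 144/16 = 9
A = 3×9 = 27, B = 1×9 = 9
= A = 27, B = 9

A = 27, B = 9


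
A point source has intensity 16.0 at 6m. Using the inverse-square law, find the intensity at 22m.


I₁d₁² = I₂d₂²
I₂ = I₁ × (d₁/d₂)²
= 16.0 × (6/22)²
= 16.0 × 36/484
= 576/484
≈ 1.1901

1.1901


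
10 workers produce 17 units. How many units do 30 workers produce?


Direct proportion: y/x = constant
k = 17/10 = 1.7000
y₂ = k × 30 = 17 × 30 / 10 = 510/10
= 51.00

51.00


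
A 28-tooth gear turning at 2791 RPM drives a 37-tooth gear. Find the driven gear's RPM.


Gear ratio = 28:37 = 28:37
RPM_B = RPM_A × (teeth_A / teeth_B)
= 2791 × (28/37)
= 2112.1 RPM

2112.1 RPM


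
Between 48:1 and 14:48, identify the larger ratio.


48/1 = 48.0000
14/48 = 0.2917
48.0000 > 0.2917, so 48:1 is greater
= 48:1

48:1


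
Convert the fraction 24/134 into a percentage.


Percentage = (part / whole) × 100
= (24 / 134) × 100
≈ 17.91%

17.91%


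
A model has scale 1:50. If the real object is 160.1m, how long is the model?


Model size = real / scale
= 160.1 / 50
= 3.2020 m

3.2020 m


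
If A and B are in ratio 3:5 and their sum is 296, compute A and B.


Let A = 3k, B = 5k.
3k + 5k = 296
8k = 296 → k = 296/8 = 37
A = 3×37 = 111, B = 5×37 = 185
= A = 111, B = 185

A = 111, B = 185


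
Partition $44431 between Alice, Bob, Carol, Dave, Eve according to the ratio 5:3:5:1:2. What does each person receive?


Total parts = 5 + 3 + 5 + 1 + 2 = 16
Alice: 44431 × 5/16 = 13884.69
Bob: 44431 × 3/16 = 8330.81
Carol: 44431 × 5/16 = 13884.69
Dave: 44431 × 1/16 = 2776.94
Eve: 44431 × 2/16 = 5553.88
= Alice: $13884.69, Bob: $8330.81, Carol: $13884.69, Dave: $2776.94, Eve: $5553.88

Alice: $13884.69, Bob: $8330.81, Carol: $13884.69, Dave: $2776.94, Eve: $5553.88


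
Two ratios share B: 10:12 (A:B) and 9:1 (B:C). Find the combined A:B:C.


Match B: multiply A:B by 9 → 90:108
Multiply B:C by 12 → 108:12
Combined: 90:108:12
GCD = 6
= 15:18:2

15:18:2


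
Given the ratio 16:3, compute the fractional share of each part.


Total parts = 16 + 3 = 19
First part: 16/19 = 16/19
Second part: 3/19 = 3/19
= 16/19 and 3/19

16/19 and 3/19


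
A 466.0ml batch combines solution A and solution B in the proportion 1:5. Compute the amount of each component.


Total parts = 1 + 5 = 6
solution A: 466.0 × 1/6 = 77.7ml
solution B: 466.0 × 5/6 = 388.3ml
= 77.7ml and 388.3ml

77.7ml and 388.3ml


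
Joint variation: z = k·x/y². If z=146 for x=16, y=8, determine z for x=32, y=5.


z = k·x/y²
Solve for k using the known point: k = z·y²/x = 146×64/16 = 9344/16 = 584.0000
Now evaluate at x=32, y=5:
z = k × 32 / 25 = (9344 × 32) / (16 × 25) = 299008/400
= 747.5200

747.5200


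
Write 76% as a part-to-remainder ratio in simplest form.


76% means 76 parts out of 100; remainder = 24
Part : remainder = 76:24
GCD = 4
= 19:6

19:6


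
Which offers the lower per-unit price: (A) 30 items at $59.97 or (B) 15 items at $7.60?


Deal A: $59.97/30 = $1.9990/unit
Deal B: $7.60/15 = $0.5067/unit
B is cheaper per unit
= Deal B

Deal B


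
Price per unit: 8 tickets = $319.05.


Unit rate = total / quantity
= 319.05 / 8
= $39.88 per unit

$39.88 per unit


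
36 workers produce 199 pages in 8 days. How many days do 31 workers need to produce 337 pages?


Days ∝ work / workers, so d₂ = d₁ × (m₁/m₂) × (w₂/w₁)
Workers factor (inverse): 36/31 ≈ 1.1613
Work factor (direct): 337/199 ≈ 1.6935
d₂ = 8 × 36/31 × 337/199 = (8 × 36 × 337) / (31 × 199) = 97056/6169
≈ 15.73 days

15.73 days


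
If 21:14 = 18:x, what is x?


Cross multiply: 21 × x = 14 × 18
21x = 252
x = 252 / 21
= 12.00

12.00


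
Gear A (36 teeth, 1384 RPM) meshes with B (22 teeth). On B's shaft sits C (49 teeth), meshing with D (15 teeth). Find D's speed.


Stage 1: RPM_B = RPM_A × t_A/t_B = 1384 × 36/22 = 49824/22 ≈ 2264.73
B and C share a shaft → RPM_C = RPM_B
Stage 2: RPM_D = RPM_C × t_C/t_D = RPM_A × (t_A×t_C)/(t_B×t_D)
Overall ratio = (36×49)/(22×15) = 1764/330
RPM_D = 1384 × 1764/330 = 2441376/330
≈ 7398.11 RPM

7398.11 RPM


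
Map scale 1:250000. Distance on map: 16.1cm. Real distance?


Real distance = map distance × scale
= 16.1cm × 250000
= 4025000 cm = 40250.0 m
= 40.250 km

40.250 km


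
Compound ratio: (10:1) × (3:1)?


Compound ratio = (10×3) : (1×1)
= 30:1
GCD = 1
= 30:1

30:1


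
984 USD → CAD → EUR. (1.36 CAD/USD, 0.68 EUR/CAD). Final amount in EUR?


Step 1: 984 USD × 1.36 = 1338.24 CAD
Step 2: 1338.24 CAD × 0.68 = 910.00 EUR
Implied rate USD→EUR = 1.36 × 0.68 = 0.9248
= 910.00 EUR

910.00 EUR


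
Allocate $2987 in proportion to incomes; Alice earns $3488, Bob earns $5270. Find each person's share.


Total income = 3488 + 5270 = $8758
Alice: $2987 × 3488/8758 = $1189.62
Bob: $2987 × 5270/8758 = $1797.38
= Alice: $1189.62, Bob: $1797.38

Alice: $1189.62, Bob: $1797.38


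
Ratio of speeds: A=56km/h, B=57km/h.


Ratio = 56:57
GCD = 1
Simplified = 56:57
Time ratio (same distance) = 57:56
Speed ratio = 56:57

56:57


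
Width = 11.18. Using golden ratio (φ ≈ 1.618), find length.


φ = (1 + √5) / 2 ≈ 1.618
Length = width × φ = 11.18 × 1.618 = 18.08924
≈ 18.09

18.09


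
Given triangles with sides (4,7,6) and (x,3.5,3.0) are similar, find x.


Scale factor = 3.5/7 = 0.5
Missing side = 4 × 0.5
= 2.0

2.0


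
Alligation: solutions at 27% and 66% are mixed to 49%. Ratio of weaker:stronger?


Let x parts of 27% mix with y parts of 66%.
27x + 66y = 49(x + y)
27x + 66y = 49x + 49y
x(27 - 49) = y(49 - 66)
x/y = (66 - 49)/(49 - 27) = 17/22
Simplify: 17:22
= 17:22

17:22


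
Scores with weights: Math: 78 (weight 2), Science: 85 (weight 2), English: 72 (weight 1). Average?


Numerator = 78×2 + 85×2 + 72×1
= 156 + 170 + 72
= 398
Total weight = 5
Weighted avg = 398/5
= 79.60

79.60


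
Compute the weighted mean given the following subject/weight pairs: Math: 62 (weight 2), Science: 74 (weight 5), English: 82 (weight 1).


Numerator = 62×2 + 74×5 + 82×1
= 124 + 370 + 82
= 576
Total weight = 8
Weighted avg = 576/8
= 72.00

72.00


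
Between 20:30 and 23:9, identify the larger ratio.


20/30 = 0.6667
23/9 = 2.5556
0.6667 < 2.5556, so 20:30 is less
= 23:9

23:9


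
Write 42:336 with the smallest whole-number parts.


GCD(42, 336) = 42
42/42 : 336/42
= 1:8

1:8


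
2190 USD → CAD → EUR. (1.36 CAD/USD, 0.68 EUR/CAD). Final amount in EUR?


Step 1: 2190 USD × 1.36 = 2978.40 CAD
Step 2: 2978.40 CAD × 0.68 = 2025.31 EUR
Implied rate USD→EUR = 1.36 × 0.68 = 0.9248
= 2025.31 EUR

2025.31 EUR


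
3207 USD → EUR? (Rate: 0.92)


Amount × rate = 3207 × 0.92
= 2950.44 EUR

2950.44 EUR


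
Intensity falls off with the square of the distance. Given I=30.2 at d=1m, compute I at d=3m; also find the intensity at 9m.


I₁d₁² = I₂d₂²
I at 3m = 30.2 × (1/3)² = 30.2 × 1/9 = 30.2/9 ≈ 3.3556
I at 9m = 30.2 × (1/9)² = 30.2 × 1/81 = 30.2/81 ≈ 0.3728
= 3.3556 and 0.3728

3.3556 and 0.3728


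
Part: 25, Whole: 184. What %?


Percentage = (part / whole) × 100
= (25 / 184) × 100
≈ 13.59%

13.59%


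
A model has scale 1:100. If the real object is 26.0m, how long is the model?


Model size = real / scale
= 26.0 / 100
= 0.2600 m

0.2600 m


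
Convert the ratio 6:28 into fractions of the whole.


Total parts = 6 + 28 = 34
First part: 6/34 = 3/17
Second part: 28/34 = 14/17
= 3/17 and 14/17

3/17 and 14/17


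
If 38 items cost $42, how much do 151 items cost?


Direct proportion: y/x = constant
k = 42/38 ≈ 1.1053
y₂ = k × 151 = 42 × 151 / 38 = 6342/38
≈ 166.89

166.89


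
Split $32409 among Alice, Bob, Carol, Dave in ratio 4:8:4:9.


Total parts = 4 + 8 + 4 + 9 = 25
Alice: 32409 × 4/25 = 5185.44
Bob: 32409 × 8/25 = 10370.88
Carol: 32409 × 4/25 = 5185.44
Dave: 32409 × 9/25 = 11667.24
= Alice: $5185.44, Bob: $10370.88, Carol: $5185.44, Dave: $11667.24

Alice: $5185.44, Bob: $10370.88, Carol: $5185.44, Dave: $11667.24


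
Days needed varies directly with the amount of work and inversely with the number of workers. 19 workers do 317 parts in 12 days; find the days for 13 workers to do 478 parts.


Days ∝ work / workers, so d₂ = d₁ × (m₁/m₂) × (w₂/w₁)
Workers factor (inverse): 19/13 ≈ 1.4615
Work factor (direct): 478/317 ≈ 1.5079
d₂ = 12 × 19/13 × 478/317 = (12 × 19 × 478) / (13 × 317) = 108984/4121
≈ 26.45 days

26.45 days


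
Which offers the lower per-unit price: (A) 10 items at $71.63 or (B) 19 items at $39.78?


Deal A: $71.63/10 = $7.1630/unit
Deal B: $39.78/19 = $2.0937/unit
B is cheaper per unit
= Deal B

Deal B


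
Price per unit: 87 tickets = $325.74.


Unit rate = total / quantity
= 325.74 / 87
= $3.74 per unit

$3.74 per unit


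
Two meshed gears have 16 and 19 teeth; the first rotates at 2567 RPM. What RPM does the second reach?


Gear ratio = 16:19 = 16:19
RPM_B = RPM_A × (teeth_A / teeth_B)
= 2567 × (16/19)
= 2161.7 RPM

2161.7 RPM


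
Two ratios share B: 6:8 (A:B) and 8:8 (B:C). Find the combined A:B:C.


Match B: multiply A:B by 8 → 48:64
Multiply B:C by 8 → 64:64
Combined: 48:64:64
GCD = 16
= 3:4:4

3:4:4


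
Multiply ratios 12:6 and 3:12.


Compound ratio = (12×3) : (6×12)
= 36:72
GCD = 36
= 1:2

1:2


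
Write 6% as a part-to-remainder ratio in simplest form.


6% means 6 parts out of 100; remainder = 94
Part : remainder = 6:94
GCD = 2
= 3:47

3:47


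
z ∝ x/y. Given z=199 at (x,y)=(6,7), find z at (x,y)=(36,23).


z = k·x/y
Solve for k using the known point: k = z·y/x = 199×7/6 = 1393/6 ≈ 232.1667
Now evaluate at x=36, y=23:
z = k × 36 / 23 = (1393 × 36) / (6 × 23) = 50148/138
≈ 363.3913

363.3913


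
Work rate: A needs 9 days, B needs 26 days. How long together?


Rate of A = 1/9 per day
Rate of B = 1/26 per day
Combined rate = 1/9 + 1/26 = 35/234 ≈ 0.1496 per day
Days = 1 / combined rate = 234/35
≈ 6.69 days

6.69 days


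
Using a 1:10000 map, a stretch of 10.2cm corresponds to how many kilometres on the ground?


Real distance = map distance × scale
= 10.2cm × 10000
= 102000 cm = 1020.0 m
= 1.020 km

1.020 km


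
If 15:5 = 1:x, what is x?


Cross multiply: 15 × x = 5 × 1
15x = 5
x = 5 / 15
= 0.33

0.33


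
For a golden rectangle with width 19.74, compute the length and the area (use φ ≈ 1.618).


φ = (1 + √5) / 2 ≈ 1.618
Length = width × φ = 19.74 × 1.618 = 31.93932
≈ 31.94
Area = width × length = 19.74 × 31.93932 = 630.4821768 ≈ 630.48
= Length: 31.94, Area: 630.48

Length: 31.94, Area: 630.48


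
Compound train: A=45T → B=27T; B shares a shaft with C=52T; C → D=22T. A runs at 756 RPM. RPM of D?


Stage 1: RPM_B = RPM_A × t_A/t_B = 756 × 45/27 = 34020/27 = 1260.00
B and C share a shaft → RPM_C = RPM_B
Stage 2: RPM_D = RPM_C × t_C/t_D = RPM_A × (t_A×t_C)/(t_B×t_D)
Overall ratio = (45×52)/(27×22) = 2340/594
RPM_D = 756 × 2340/594 = 1769040/594
≈ 2978.18 RPM

2978.18 RPM


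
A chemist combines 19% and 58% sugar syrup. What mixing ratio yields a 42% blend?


Let x parts of 19% mix with y parts of 58%.
19x + 58y = 42(x + y)
19x + 58y = 42x + 42y
x(19 - 42) = y(42 - 58)
x/y = (58 - 42)/(42 - 19) = 16/23
Simplify: 16:23
= 16:23

16:23


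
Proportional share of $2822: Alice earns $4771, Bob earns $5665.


Total income = 4771 + 5665 = $10436
Alice: $2822 × 4771/10436 = $1290.13
Bob: $2822 × 5665/10436 = $1531.87
= Alice: $1290.13, Bob: $1531.87

Alice: $1290.13, Bob: $1531.87


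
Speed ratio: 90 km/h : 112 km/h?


Ratio = 90:112
GCD = 2
Simplified = 45:56
Time ratio (same distance) = 56:45
Speed ratio = 45:56

45:56


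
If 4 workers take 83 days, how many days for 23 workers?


Inverse proportion: x × y = constant
k = 4 × 83 = 332
y₂ = k / 23 = 332 / 23
= 14.43

14.43


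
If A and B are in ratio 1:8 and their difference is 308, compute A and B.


Let A = 1k, B = 8k.
8k - 1k = 308
7k = 308 → k = 308/7 = 44
A = 1×44 = 44, B = 8×44 = 352
= A = 44, B = 352

A = 44, B = 352


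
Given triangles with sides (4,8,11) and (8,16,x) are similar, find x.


Scale factor = 8/4 = 2
Missing side = 11 × 2
= 22.0

22.0


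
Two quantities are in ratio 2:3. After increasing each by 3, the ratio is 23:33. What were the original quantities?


Let A = 2k, B = 3k.
(2k + 3) / (3k + 3) = 23/33
Cross-multiply: 33(2k + 3) = 23(3k + 3)
66k + 99 = 69k + 69
66k - 69k = 69 - 99
-3k = -30
k = -30/-3 = 10
A = 2×10 = 20, B = 3×10 = 30
= A = 20, B = 30

A = 20, B = 30


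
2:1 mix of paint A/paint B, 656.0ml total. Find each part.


Total parts = 2 + 1 = 3
paint A: 656.0 × 2/3 = 437.3ml
paint B: 656.0 × 1/3 = 218.7ml
= 437.3ml and 218.7ml

437.3ml and 218.7ml


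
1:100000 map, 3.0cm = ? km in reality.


Real distance = map distance × scale
= 3.0cm × 100000
= 300000 cm = 3000.0 m
= 3.000 km

3.000 km


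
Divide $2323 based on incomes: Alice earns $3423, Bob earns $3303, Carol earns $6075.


Total income = 3423 + 3303 + 6075 = $12801
Alice: $2323 × 3423/12801 = $621.17
Bob: $2323 × 3303/12801 = $599.40
Carol: $2323 × 6075/12801 = $1102.43
= Alice: $621.17, Bob: $599.40, Carol: $1102.43

Alice: $621.17, Bob: $599.40, Carol: $1102.43


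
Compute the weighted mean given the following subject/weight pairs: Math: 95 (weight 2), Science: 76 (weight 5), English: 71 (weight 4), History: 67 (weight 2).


Numerator = 95×2 + 76×5 + 71×4 + 67×2
= 190 + 380 + 284 + 134
= 988
Total weight = 13
Weighted avg = 988/13
= 76.00

76.00


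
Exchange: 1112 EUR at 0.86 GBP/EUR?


Amount × rate = 1112 × 0.86
= 956.32 GBP

956.32 GBP


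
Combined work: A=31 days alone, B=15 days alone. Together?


Rate of A = 1/31 per day
Rate of B = 1/15 per day
Combined rate = 1/31 + 1/15 = 46/465 ≈ 0.0989 per day
Days = 1 / combined rate = 465/46
≈ 10.11 days

10.11 days


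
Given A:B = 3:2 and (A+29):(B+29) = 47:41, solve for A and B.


Let A = 3k, B = 2k.
(3k + 29) / (2k + 29) = 47/41
Cross-multiply: 41(3k + 29) = 47(2k + 29)
123k + 1189 = 94k + 1363
123k - 94k = 1363 - 1189
29k = 174
k = 174/29 = 6
A = 3×6 = 18, B = 2×6 = 12
= A = 18, B = 12

A = 18, B = 12
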